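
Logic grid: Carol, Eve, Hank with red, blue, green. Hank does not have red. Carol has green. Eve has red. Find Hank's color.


From clues:
  Carol → green
  Eve → red
By elimination, Hank gets the remaining.

blue


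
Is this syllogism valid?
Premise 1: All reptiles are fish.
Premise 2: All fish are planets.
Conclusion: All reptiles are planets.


Premise 1: All reptiles are fish.
Premise 2: All fish are planets.
Conclusion: All reptiles are planets.
Barbara syllogism (AAA-1): All A are B, All B are C → All A are C.
Middle term (fish) distributed in premise 2.

Valid


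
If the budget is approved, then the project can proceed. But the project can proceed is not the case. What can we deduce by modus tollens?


Modus tollens: P → Q, ¬Q ⊢ ¬P
P: the budget is approved
Q: the project can proceed
We have P → Q and Q is false.
By modus tollens, P must be false.

It is not the case that the budget is approved


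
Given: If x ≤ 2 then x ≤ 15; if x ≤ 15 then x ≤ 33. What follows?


Hypothetical syllogism: P → Q, Q → R ⊢ P → R
Premise 1: x ≤ 2 → x ≤ 15
Premise 2: x ≤ 15 → x ≤ 33
Chain the implications: the middle term (x ≤ 15) links the two.
Conclusion: If x ≤ 2, then x ≤ 33.

If x ≤ 2, then x ≤ 33.


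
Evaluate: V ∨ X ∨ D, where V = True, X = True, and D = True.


V = True, X = True, D = True
Step 1: V ∨ X = True OR True = True
Step 2: True ∨ D = True OR True = True
OR is true when at least one operand is true.

True


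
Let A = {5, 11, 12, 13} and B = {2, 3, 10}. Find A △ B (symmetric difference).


A = {5, 11, 12, 13}
B = {2, 3, 10}
Operation: symmetric difference
In A only: [5, 11, 12, 13], in B only: [2, 3, 10]

{2, 3, 5, 10, 11, 12, 13}


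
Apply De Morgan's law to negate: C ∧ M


De Morgan's law: ¬(P ∧ Q) ≡ ¬P ∨ ¬Q
¬(C ∧ M) = ¬C ∨ ¬M

¬C ∨ ¬M


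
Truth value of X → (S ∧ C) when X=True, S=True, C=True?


X = True, S = True, C = True
Expression: X → (S ∧ C)
Step 1: S ∧ C = True AND True = True
Step 2: X → (True) = True → True = True

True


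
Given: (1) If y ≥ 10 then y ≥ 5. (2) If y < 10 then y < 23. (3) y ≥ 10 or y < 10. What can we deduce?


Constructive dilemma: (P → Q) ∧ (R → S), P ∨ R ⊢ Q ∨ S
Premise 1: y ≥ 10 → y ≥ 5
Premise 2: y < 10 → y < 23
Premise 3: y ≥ 10 ∨ y < 10
Case 1: Assuming y ≥ 10, then by Premise 1, y ≥ 5.
Case 2: Assuming y < 10, then by Premise 2, y < 23.
Since one of y ≥ 10 or y < 10 must hold, we get y ≥ 5 or y < 23.

y ≥ 5 or y < 23.


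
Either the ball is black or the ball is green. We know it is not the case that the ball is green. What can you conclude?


Disjunctive syllogism: P ∨ Q, ¬P ⊢ Q
Disjunction: the ball is black ∨ the ball is green
We know it is not the case that the ball is green.
By disjunctive syllogism, the other disjunct must be true.

The ball is black


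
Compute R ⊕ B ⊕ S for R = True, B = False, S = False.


R = True, B = False, S = False
Step 1: R ⊕ B = True XOR False = True
Step 2: True ⊕ S = True XOR False = True
XOR is true when an odd number of operands are true.

True


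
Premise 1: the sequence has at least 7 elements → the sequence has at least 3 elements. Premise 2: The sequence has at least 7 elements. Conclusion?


Modus ponens: P → Q, P ⊢ Q
P: the sequence has at least 7 elements
Q: the sequence has at least 3 elements
We have P → Q and P is true.
By modus ponens, Q must be true.

The sequence has at least 3 elements


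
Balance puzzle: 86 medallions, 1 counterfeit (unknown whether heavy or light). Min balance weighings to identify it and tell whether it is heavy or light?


Let n = 86. 172 possibilities (n medallions × lighter/heavier); each weighing has 3 outcomes.
Bound for k weighings: say the first weighing puts j medallions on each pan. If it tips, the 2j weighed medallions remain suspects (each with a known direction) and k-1 weighings give 3^(k-1) outcomes; 3^(k-1) is odd, so 2j ≤ 3^(k-1) - 1. If it balances, the n - 2j unweighed medallions remain with direction unknown: 2(n - 2j) ≤ 3^(k-1) - 1 by the same parity argument. Adding, n ≤ (3^(k-1) - 1) + (3^(k-1) - 1)/2 = (3^k - 3)/2, and the classical three-group strategy achieves this (3 medallions in 2 weighings, 12 in 3, 39 in 4, 120 in 5).
So we need the smallest k with (3^k - 3)/2 ≥ 86.
k = 4: (3^4 - 3)/2 = 39 < 86 ✗
k = 5: (3^5 - 3)/2 = 120 ≥ 86 ✓

5


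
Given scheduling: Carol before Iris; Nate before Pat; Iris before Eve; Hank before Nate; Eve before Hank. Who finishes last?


Constraints: Carol before Iris; Nate before Pat; Iris before Eve; Hank before Nate; Eve before Hank
The last task can have nothing scheduled after it, so it must never appear on the left of a 'before'.
Tasks appearing before some other task: Carol, Nate, Iris, Hank, Eve.
The only task not in that list is Pat → it is last.

Pat


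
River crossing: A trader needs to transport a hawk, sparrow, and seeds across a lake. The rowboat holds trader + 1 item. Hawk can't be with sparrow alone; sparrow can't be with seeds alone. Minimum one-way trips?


1. trader+sparrow → 2. trader ← 3. trader+hawk → 4. trader+sparrow ← 5. trader+seeds → 6. trader ← 7. trader+sparrow →
Minimum trips = 7

7


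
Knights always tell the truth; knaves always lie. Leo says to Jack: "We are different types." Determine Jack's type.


Leo says: "We are different types."
Case 1: Leo is a Knight (truth-teller)
  Statement is true → they ARE different → Jack is a Knave
Case 2: Leo is a Knave (liar)
  Statement is false → they are NOT different → Jack is a Knave
In both cases, Jack is a Knave.

Knave


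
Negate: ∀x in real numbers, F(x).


Original: ∀x F(x)
Rule: ¬∀→∃, ¬∃→∀, negate predicate.
Negation: ∃x ¬F(x)

∃x ¬F(x)


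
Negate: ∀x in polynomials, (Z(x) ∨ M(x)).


Original: ∀x (Z(x) ∨ M(x))
Rule: ¬∀→∃, ¬∃→∀, negate predicate.
Negation: ∃x (¬Z(x) ∧ ¬M(x))

∃x (¬Z(x) ∧ ¬M(x))


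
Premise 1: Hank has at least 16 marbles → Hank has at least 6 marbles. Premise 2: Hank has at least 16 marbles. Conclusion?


Modus ponens: P → Q, P ⊢ Q
P: Hank has at least 16 marbles
Q: Hank has at least 6 marbles
We have P → Q and P is true.
By modus ponens, Q must be true.

Hank has at least 6 marbles


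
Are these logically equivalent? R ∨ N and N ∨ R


Expression 1: R ∨ N
Expression 2: N ∨ R
Truth table (R N | Expr1 Expr2):
  T T |   T     T
  T F |   T     T
  F T |   T     T
  F F |   F     F
All 4 rows agree, so the expressions are logically equivalent.

Yes


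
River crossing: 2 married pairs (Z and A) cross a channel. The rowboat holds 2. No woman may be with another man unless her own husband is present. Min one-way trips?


Label couples Z and A.
1. WZ+WA → (far: WZ,WA; near: HZ,HA)
2. WZ ←   (far: WA; near: HZ,HA,WZ)
3. HZ+HA → (far: HZ,HA,WA; near: WZ)
4. HZ ←   (far: HA,WA; near: HZ,WZ)  — HZ returns, since WZ is alone on near bank
5. HZ+WZ → (far: all four; near: empty)
Every state respects the constraint.
Minimum trips = 5

5


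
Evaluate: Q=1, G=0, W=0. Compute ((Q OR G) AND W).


Q OR G = 1|0 = 1
1 AND 0 = 0

0


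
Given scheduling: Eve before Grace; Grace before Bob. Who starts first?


Constraints: Eve before Grace; Grace before Bob
The first task can have nothing scheduled before it, so it must never appear on the right of a 'before'.
Tasks appearing after some 'before': Grace, Bob.
The only task not in that list is Eve → it is first.

Eve


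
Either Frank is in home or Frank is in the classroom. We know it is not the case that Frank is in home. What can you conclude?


Disjunctive syllogism: P ∨ Q, ¬P ⊢ Q
Disjunction: Frank is in home ∨ Frank is in the classroom
We know it is not the case that Frank is in home.
By disjunctive syllogism, the other disjunct must be true.

Frank is in the classroom


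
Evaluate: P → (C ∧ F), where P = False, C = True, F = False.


P = False, C = True, F = False
Step 1: C ∧ F = True AND False = False
Step 2: P → (False): false only when P=True and consequent=False.
Result: True

True


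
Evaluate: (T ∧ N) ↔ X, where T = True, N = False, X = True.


T = True, N = False, X = True
Step 1: T ∧ N = True AND False = False
Step 2: (False) ↔ X: true when both sides have same truth value.
Result: False ↔ True = False

False


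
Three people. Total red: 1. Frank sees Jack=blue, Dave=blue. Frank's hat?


Total red = 1, seen red = 0
Own red = 1 - 0 = 1
Frank's hat is red.

red


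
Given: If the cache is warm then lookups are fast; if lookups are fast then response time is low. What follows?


Hypothetical syllogism: P → Q, Q → R ⊢ P → R
Premise 1: the cache is warm → lookups are fast
Premise 2: lookups are fast → response time is low
Chain the implications: the middle term (lookups are fast) links the two.
Conclusion: If the cache is warm, then response time is low.

If the cache is warm, then response time is low.


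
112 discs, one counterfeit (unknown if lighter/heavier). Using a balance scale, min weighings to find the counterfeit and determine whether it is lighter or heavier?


Let n = 112. 224 possibilities (n discs × lighter/heavier); each weighing has 3 outcomes.
Bound for k weighings: say the first weighing puts j discs on each pan. If it tips, the 2j weighed discs remain suspects (each with a known direction) and k-1 weighings give 3^(k-1) outcomes; 3^(k-1) is odd, so 2j ≤ 3^(k-1) - 1. If it balances, the n - 2j unweighed discs remain with direction unknown: 2(n - 2j) ≤ 3^(k-1) - 1 by the same parity argument. Adding, n ≤ (3^(k-1) - 1) + (3^(k-1) - 1)/2 = (3^k - 3)/2, and the classical three-group strategy achieves this (3 discs in 2 weighings, 12 in 3, 39 in 4, 120 in 5).
So we need the smallest k with (3^k - 3)/2 ≥ 112.
k = 4: (3^4 - 3)/2 = 39 < 112 ✗
k = 5: (3^5 - 3)/2 = 120 ≥ 112 ✓

5


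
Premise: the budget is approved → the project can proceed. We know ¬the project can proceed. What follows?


Modus tollens: P → Q, ¬Q ⊢ ¬P
P: the budget is approved
Q: the project can proceed
We have P → Q and Q is false.
By modus tollens, P must be false.

It is not the case that the budget is approved


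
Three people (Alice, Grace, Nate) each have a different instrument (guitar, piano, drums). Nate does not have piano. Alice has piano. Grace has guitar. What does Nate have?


From clues:
  Alice → piano
  Grace → guitar
By elimination, Nate gets the remaining.

drums


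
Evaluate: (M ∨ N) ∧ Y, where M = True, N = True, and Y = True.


M = True, N = True, Y = True
Step 1: M ∨ N = True OR True = True
Step 2: True ∧ Y = True AND True = True
OR is true when at least one operand is true; AND requires both.

True


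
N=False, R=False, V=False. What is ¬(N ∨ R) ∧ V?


N = False, R = False, V = False
Expression: ¬(N ∨ R) ∧ V
Step 1: N ∨ R = False OR False = False
Step 2: ¬(N ∨ R) = NOT False = True
Step 3: (True) ∧ V = True AND False = False

False


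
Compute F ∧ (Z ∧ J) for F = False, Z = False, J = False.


F = False, Z = False, J = False
Step 1: Z ∧ J = False AND False = False
Step 2: F ∧ False = False AND False = False
AND is true only when ALL operands are true.

False


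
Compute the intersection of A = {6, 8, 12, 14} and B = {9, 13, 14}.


A = {6, 8, 12, 14}
B = {9, 13, 14}
Operation: intersection
Elements in both: 14

{14}


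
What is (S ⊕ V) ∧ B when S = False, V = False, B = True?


S = False, V = False, B = True
Step 1: S ⊕ V = False XOR False = False
Step 2: False ∧ B = False AND True = False
XOR true when exactly one of S,V is true; then AND with B.

False


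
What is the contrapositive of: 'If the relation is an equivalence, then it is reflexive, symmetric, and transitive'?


Original: If the relation is an equivalence, then it is reflexive, symmetric, and transitive
Contrapositive: If ¬Q, then ¬P
Negate Q: not (it is reflexive, symmetric, and transitive)
Negate P: not (the relation is an equivalence)

If not (it is reflexive, symmetric, and transitive), then not (the relation is an equivalence).


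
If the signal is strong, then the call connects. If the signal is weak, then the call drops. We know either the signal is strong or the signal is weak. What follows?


Constructive dilemma: (P → Q) ∧ (R → S), P ∨ R ⊢ Q ∨ S
Premise 1: the signal is strong → the call connects
Premise 2: the signal is weak → the call drops
Premise 3: the signal is strong ∨ the signal is weak
Case 1: Assuming the signal is strong, then by Premise 1, the call connects.
Case 2: Assuming the signal is weak, then by Premise 2, the call drops.
Since one of the signal is strong or the signal is weak must hold, we get the call connects or the call drops.

The call connects or the call drops.


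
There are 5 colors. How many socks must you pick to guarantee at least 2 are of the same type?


Pigeonhole: to guarantee k in one of n categories, need (k-1)×n + 1.
k = 2, n = 5
Minimum = (2-1) × 5 + 1 = 1 × 5 + 1

6


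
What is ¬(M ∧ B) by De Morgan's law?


De Morgan's law: ¬(P ∧ Q) ≡ ¬P ∨ ¬Q
¬(M ∧ B) = ¬M ∨ ¬B

¬M ∨ ¬B


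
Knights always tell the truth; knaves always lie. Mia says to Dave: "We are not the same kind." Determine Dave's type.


Mia says: "We are not the same kind."
Case 1: Mia is a Knight (truth-teller)
  Statement is true → they ARE different → Dave is a Knave
Case 2: Mia is a Knave (liar)
  Statement is false → they are NOT different → Dave is a Knave
In both cases, Dave is a Knave.

Knave


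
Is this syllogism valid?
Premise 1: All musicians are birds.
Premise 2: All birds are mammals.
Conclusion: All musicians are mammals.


Premise 1: All musicians are birds.
Premise 2: All birds are mammals.
Conclusion: All musicians are mammals.
Barbara syllogism (AAA-1): All A are B, All B are C → All A are C.
Middle term (birds) distributed in premise 2.

Valid


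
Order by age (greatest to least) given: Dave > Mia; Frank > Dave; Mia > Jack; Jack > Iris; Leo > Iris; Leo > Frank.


Constraints: Dave > Mia; Frank > Dave; Mia > Jack; Jack > Iris; Leo > Iris; Leo > Frank
Method: at each step, the next-highest is the one remaining person who never appears on the smaller side of a constraint between remaining people.
  Step 1: remaining {Mia, Dave, Frank, Leo, Iris, Jack}; on the smaller side: {Mia, Dave, Frank, Iris, Jack} → Leo is next (Leo > Iris; Leo > Frank).
  Step 2: remaining {Mia, Dave, Frank, Iris, Jack}; on the smaller side: {Mia, Dave, Iris, Jack} → Frank is next (Frank > Dave).
  Step 3: remaining {Mia, Dave, Iris, Jack}; on the smaller side: {Mia, Iris, Jack} → Dave is next (Dave > Mia).
  Step 4: remaining {Mia, Iris, Jack}; on the smaller side: {Iris, Jack} → Mia is next (Mia > Jack).
  Step 5: remaining {Iris, Jack}; on the smaller side: {Iris} → Jack is next (Jack > Iris).
  Step 6: only Iris remains → lowest.
Final ranking (highest to lowest):

Leo > Frank > Dave > Mia > Jack > Iris


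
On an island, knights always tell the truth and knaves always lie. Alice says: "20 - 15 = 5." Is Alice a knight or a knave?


Statement: "20 - 15 = 5."
Actual: 20 - 15 = 5
Claimed: 5
Statement is TRUE → Alice tells the truth → Knight

Knight


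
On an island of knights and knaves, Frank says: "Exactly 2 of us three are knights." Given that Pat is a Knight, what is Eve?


Frank claims exactly 2 knights among Frank, Pat, Eve.
Given: Pat is a Knight.

Case 1: Frank is a Knight (tells truth)
  Then exactly 2 of the three are knights.
  Counting Frank, Pat: 2 knight(s) so far. Need 0 more → Eve = Knave.
Case 2: Frank is a Knave (lies)
  Then the count is NOT 2.
  If Eve = Knight, count = 2 = 2 → claim would be true, contradicts lie.
  If Eve = Knave, count = 1 ≠ 2 → lie confirmed ✓

Eve is a Knave.

Knave


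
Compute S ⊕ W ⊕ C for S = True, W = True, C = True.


S = True, W = True, C = True
Step 1: S ⊕ W = True XOR True = False
Step 2: False ⊕ C = False XOR True = True
XOR is true when an odd number of operands are true.

True


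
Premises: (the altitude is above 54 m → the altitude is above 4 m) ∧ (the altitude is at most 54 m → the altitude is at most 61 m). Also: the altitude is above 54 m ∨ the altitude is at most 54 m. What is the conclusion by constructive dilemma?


Constructive dilemma: (P → Q) ∧ (R → S), P ∨ R ⊢ Q ∨ S
Premise 1: the altitude is above 54 m → the altitude is above 4 m
Premise 2: the altitude is at most 54 m → the altitude is at most 61 m
Premise 3: the altitude is above 54 m ∨ the altitude is at most 54 m
Case 1: Assuming the altitude is above 54 m, then by Premise 1, the altitude is above 4 m.
Case 2: Assuming the altitude is at most 54 m, then by Premise 2, the altitude is at most 61 m.
Since one of the altitude is above 54 m or the altitude is at most 54 m must hold, we get the altitude is above 4 m or the altitude is at most 61 m.

The altitude is above 4 m or the altitude is at most 61 m.


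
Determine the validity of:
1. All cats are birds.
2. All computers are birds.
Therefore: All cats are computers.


Premise 1: All cats are birds.
Premise 2: All computers are birds.
Conclusion: All cats are computers.
Fallacy: undistributed middle. birds is predicate in both.
Counterexample: cats and computers could be disjoint subsets of birds.

Invalid


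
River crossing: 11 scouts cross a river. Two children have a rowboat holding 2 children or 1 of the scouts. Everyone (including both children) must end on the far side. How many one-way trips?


Per crossing of one of the scouts: children→, one←, one of the scouts→, one← = 4 trips
11 × 4 = 44, + 1 final children→ = 45
Minimum trips = 45

45


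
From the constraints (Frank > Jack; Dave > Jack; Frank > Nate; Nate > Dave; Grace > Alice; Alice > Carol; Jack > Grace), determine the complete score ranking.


Constraints: Frank > Jack; Dave > Jack; Frank > Nate; Nate > Dave; Grace > Alice; Alice > Carol; Jack > Grace
Method: at each step, the next-highest is the one remaining person who never appears on the smaller side of a constraint between remaining people.
  Step 1: remaining {Grace, Frank, Jack, Carol, Nate, Dave, Alice}; on the smaller side: {Grace, Jack, Carol, Nate, Dave, Alice} → Frank is next (Frank > Jack; Frank > Nate).
  Step 2: remaining {Grace, Jack, Carol, Nate, Dave, Alice}; on the smaller side: {Grace, Jack, Carol, Dave, Alice} → Nate is next (Nate > Dave).
  Step 3: remaining {Grace, Jack, Carol, Dave, Alice}; on the smaller side: {Grace, Jack, Carol, Alice} → Dave is next (Dave > Jack).
  Step 4: remaining {Grace, Jack, Carol, Alice}; on the smaller side: {Grace, Carol, Alice} → Jack is next (Jack > Grace).
  Step 5: remaining {Grace, Carol, Alice}; on the smaller side: {Carol, Alice} → Grace is next (Grace > Alice).
  Step 6: remaining {Carol, Alice}; on the smaller side: {Carol} → Alice is next (Alice > Carol).
  Step 7: only Carol remains → lowest.
Final ranking (highest to lowest):

Frank > Nate > Dave > Jack > Grace > Alice > Carol


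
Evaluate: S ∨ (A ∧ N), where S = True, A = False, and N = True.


S = True, A = False, N = True
Step 1: A ∧ N = False AND True = False
Step 2: S ∨ False = True OR False = True
AND evaluated first (higher precedence); then OR applied.

True


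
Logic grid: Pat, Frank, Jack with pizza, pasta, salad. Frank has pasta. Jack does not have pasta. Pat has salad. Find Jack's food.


From clues:
  Pat → salad
  Frank → pasta
By elimination, Jack gets the remaining.

pizza


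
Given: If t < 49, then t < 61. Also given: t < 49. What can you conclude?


Modus ponens: P → Q, P ⊢ Q
P: t < 49
Q: t < 61
We have P → Q and P is true.
By modus ponens, Q must be true.

t < 61


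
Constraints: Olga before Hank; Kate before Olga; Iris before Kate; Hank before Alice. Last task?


Constraints: Olga before Hank; Kate before Olga; Iris before Kate; Hank before Alice
The last task can have nothing scheduled after it, so it must never appear on the left of a 'before'.
Tasks appearing before some other task: Olga, Kate, Iris, Hank.
The only task not in that list is Alice → it is last.

Alice


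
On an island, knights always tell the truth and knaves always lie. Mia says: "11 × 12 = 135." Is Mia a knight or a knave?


Statement: "11 × 12 = 135."
Actual: 11 × 12 = 132
Claimed: 135
Statement is FALSE → Mia lies → Knave

Knave


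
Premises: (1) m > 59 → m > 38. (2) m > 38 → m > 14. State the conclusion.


Hypothetical syllogism: P → Q, Q → R ⊢ P → R
Premise 1: m > 59 → m > 38
Premise 2: m > 38 → m > 14
Chain the implications: the middle term (m > 38) links the two.
Conclusion: If m > 59, then m > 14.

If m > 59, then m > 14.


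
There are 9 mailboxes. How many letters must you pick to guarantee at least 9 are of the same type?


Pigeonhole: to guarantee k in one of n categories, need (k-1)×n + 1.
k = 9, n = 9
Minimum = (9-1) × 9 + 1 = 8 × 9 + 1

73


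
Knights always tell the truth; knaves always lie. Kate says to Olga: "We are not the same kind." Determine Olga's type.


Kate says: "We are not the same kind."
Case 1: Kate is a Knight (truth-teller)
  Statement is true → they ARE different → Olga is a Knave
Case 2: Kate is a Knave (liar)
  Statement is false → they are NOT different → Olga is a Knave
In both cases, Olga is a Knave.

Knave


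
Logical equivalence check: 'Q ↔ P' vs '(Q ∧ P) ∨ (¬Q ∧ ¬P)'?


Expression 1: Q ↔ P
Expression 2: (Q ∧ P) ∨ (¬Q ∧ ¬P)
Truth table (Q P | Expr1 Expr2):
  T T |   T     T
  T F |   F     F
  F T |   F     F
  F F |   T     T
All 4 rows agree, so the expressions are logically equivalent.

Yes


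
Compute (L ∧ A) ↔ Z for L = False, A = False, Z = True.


L = False, A = False, Z = True
Step 1: L ∧ A = False AND False = False
Step 2: (False) ↔ Z: true when both sides have same truth value.
Result: False ↔ True = False

False


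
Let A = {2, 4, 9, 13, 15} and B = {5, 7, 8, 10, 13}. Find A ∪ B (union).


A = {2, 4, 9, 13, 15}
B = {5, 7, 8, 10, 13}
Operation: union
All elements combined: 2, 4, 5, 7, 8, 9, 10, 13, 15

{2, 4, 5, 7, 8, 9, 10, 13, 15}


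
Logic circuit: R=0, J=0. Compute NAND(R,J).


R AND J = 0
NOT(0) = 1

1


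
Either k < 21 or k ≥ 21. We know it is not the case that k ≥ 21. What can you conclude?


Disjunctive syllogism: P ∨ Q, ¬P ⊢ Q
Disjunction: k < 21 ∨ k ≥ 21
We know it is not the case that k ≥ 21.
By disjunctive syllogism, the other disjunct must be true.

k < 21


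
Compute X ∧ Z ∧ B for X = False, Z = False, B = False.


X = False, Z = False, B = False
Step 1: X ∧ Z = False AND False = False
Step 2: (False) ∧ B = (False) AND False = False
AND is true only when ALL operands are true.

False


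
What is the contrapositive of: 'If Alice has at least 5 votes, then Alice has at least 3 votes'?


Original: If Alice has at least 5 votes, then Alice has at least 3 votes
Contrapositive: If ¬Q, then ¬P
Negate Q: not (Alice has at least 3 votes)
Negate P: not (Alice has at least 5 votes)

If not (Alice has at least 3 votes), then not (Alice has at least 5 votes).


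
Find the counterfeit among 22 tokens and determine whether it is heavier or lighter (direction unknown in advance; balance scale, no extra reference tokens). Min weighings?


Let n = 22. 44 possibilities (n tokens × lighter/heavier); each weighing has 3 outcomes.
Bound for k weighings: say the first weighing puts j tokens on each pan. If it tips, the 2j weighed tokens remain suspects (each with a known direction) and k-1 weighings give 3^(k-1) outcomes; 3^(k-1) is odd, so 2j ≤ 3^(k-1) - 1. If it balances, the n - 2j unweighed tokens remain with direction unknown: 2(n - 2j) ≤ 3^(k-1) - 1 by the same parity argument. Adding, n ≤ (3^(k-1) - 1) + (3^(k-1) - 1)/2 = (3^k - 3)/2, and the classical three-group strategy achieves this (3 tokens in 2 weighings, 12 in 3, 39 in 4, 120 in 5).
So we need the smallest k with (3^k - 3)/2 ≥ 22.
k = 3: (3^3 - 3)/2 = 12 < 22 ✗
k = 4: (3^4 - 3)/2 = 39 ≥ 22 ✓

4


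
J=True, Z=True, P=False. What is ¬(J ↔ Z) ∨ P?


J = True, Z = True, P = False
Expression: ¬(J ↔ Z) ∨ P
Step 1: J ↔ Z = (True iff True) = True
Step 2: ¬(J ↔ Z) = NOT True = False
Step 3: (False) ∨ P = False OR False = False

False


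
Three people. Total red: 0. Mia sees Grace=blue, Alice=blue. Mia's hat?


Total red = 0, seen red = 0
Own red = 0 - 0 = 0
Mia's hat is blue.

blue


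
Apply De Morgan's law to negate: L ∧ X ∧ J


De Morgan's law: ¬(P ∧ Q ∧ R) ≡ ¬P ∨ ¬Q ∨ ¬R
¬(L ∧ X ∧ J) = ¬L ∨ ¬X ∨ ¬J

¬L ∨ ¬X ∨ ¬J


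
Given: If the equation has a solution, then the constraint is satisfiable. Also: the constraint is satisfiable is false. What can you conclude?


Modus tollens: P → Q, ¬Q ⊢ ¬P
P: the equation has a solution
Q: the constraint is satisfiable
We have P → Q and Q is false.
By modus tollens, P must be false.

It is not the case that the equation has a solution


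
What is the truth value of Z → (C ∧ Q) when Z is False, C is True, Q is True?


Z = False, C = True, Q = True
Step 1: C ∧ Q = True AND True = True
Step 2: Z → (True): false only when Z=True and consequent=False.
Result: True

True


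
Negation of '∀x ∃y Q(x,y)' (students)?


Original: ∀x ∃y Q(x,y)
Rule: ¬∀→∃, ¬∃→∀, negate predicate.
Negation: ∃x ∀y ¬Q(x,y)

∃x ∀y ¬Q(x,y)


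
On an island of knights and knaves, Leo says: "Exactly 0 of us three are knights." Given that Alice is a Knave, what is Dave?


Leo claims exactly 0 knights among Leo, Alice, Dave.
Given: Alice is a Knave.

Case 1: Leo is a Knight (tells truth)
  Then exactly 0 of the three are knights.
  Counting Leo, Alice: 1 knight(s) so far. Need -1 more → impossible.
Case 2: Leo is a Knave (lies)
  Then the count is NOT 0.
  If Dave = Knave, count = 0 = 0 → claim would be true, contradicts lie.
  If Dave = Knight, count = 1 ≠ 0 → lie confirmed ✓

Dave is a Knight.

Knight


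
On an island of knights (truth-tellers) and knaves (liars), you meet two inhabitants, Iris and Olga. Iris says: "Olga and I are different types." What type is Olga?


Iris says: "Olga and I are different types."
Case 1: Iris is a Knight (truth-teller)
  Statement is true → they ARE different → Olga is a Knave
Case 2: Iris is a Knave (liar)
  Statement is false → they are NOT different → Olga is a Knave
In both cases, Olga is a Knave.

Knave


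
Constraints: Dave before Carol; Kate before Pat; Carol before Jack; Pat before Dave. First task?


Constraints: Dave before Carol; Kate before Pat; Carol before Jack; Pat before Dave
The first task can have nothing scheduled before it, so it must never appear on the right of a 'before'.
Tasks appearing after some 'before': Carol, Pat, Jack, Dave.
The only task not in that list is Kate → it is first.

Kate


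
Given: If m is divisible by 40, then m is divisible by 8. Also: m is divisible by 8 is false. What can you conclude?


Modus tollens: P → Q, ¬Q ⊢ ¬P
P: m is divisible by 40
Q: m is divisible by 8
We have P → Q and Q is false.
By modus tollens, P must be false.

It is not the case that m is divisible by 40


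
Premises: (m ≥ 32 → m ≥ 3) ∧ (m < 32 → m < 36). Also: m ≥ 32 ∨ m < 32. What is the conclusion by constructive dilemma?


Constructive dilemma: (P → Q) ∧ (R → S), P ∨ R ⊢ Q ∨ S
Premise 1: m ≥ 32 → m ≥ 3
Premise 2: m < 32 → m < 36
Premise 3: m ≥ 32 ∨ m < 32
Case 1: Assuming m ≥ 32, then by Premise 1, m ≥ 3.
Case 2: Assuming m < 32, then by Premise 2, m < 36.
Since one of m ≥ 32 or m < 32 must hold, we get m ≥ 3 or m < 36.

m ≥ 3 or m < 36.


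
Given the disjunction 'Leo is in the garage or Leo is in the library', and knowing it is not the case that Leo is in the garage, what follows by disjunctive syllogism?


Disjunctive syllogism: P ∨ Q, ¬P ⊢ Q
Disjunction: Leo is in the garage ∨ Leo is in the library
We know it is not the case that Leo is in the garage.
By disjunctive syllogism, the other disjunct must be true.

Leo is in the library


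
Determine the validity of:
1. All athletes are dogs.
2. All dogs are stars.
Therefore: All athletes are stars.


Premise 1: All athletes are dogs.
Premise 2: All dogs are stars.
Conclusion: All athletes are stars.
Barbara syllogism (AAA-1): All A are B, All B are C → All A are C.
Middle term (dogs) distributed in premise 2.

Valid


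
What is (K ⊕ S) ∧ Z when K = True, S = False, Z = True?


K = True, S = False, Z = True
Step 1: K ⊕ S = True XOR False = True
Step 2: True ∧ Z = True AND True = True
XOR true when exactly one of K,S is true; then AND with Z.

True


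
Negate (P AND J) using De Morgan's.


De Morgan's law: ¬(P ∧ Q) ≡ ¬P ∨ ¬Q
¬(P ∧ J) = ¬P ∨ ¬J

¬P ∨ ¬J


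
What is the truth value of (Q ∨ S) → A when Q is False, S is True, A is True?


Q = False, S = True, A = True
Step 1: Q ∨ S = False OR True = True
Step 2: (True) → A: false only when antecedent=True and A=False.
Result: True

True


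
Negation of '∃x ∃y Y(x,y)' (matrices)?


Original: ∃x ∃y Y(x,y)
Rule: ¬∀→∃, ¬∃→∀, negate predicate.
Negation: ∀x ∀y ¬Y(x,y)

∀x ∀y ¬Y(x,y)


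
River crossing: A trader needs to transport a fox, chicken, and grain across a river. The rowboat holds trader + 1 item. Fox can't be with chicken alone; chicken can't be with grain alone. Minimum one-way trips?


1. trader+chicken → 2. trader ← 3. trader+fox → 4. trader+chicken ← 5. trader+grain → 6. trader ← 7. trader+chicken →
Minimum trips = 7

7


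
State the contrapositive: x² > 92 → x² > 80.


Original: If x² > 92, then x² > 80
Contrapositive: If ¬Q, then ¬P
Negate Q: not (x² > 80)
Negate P: not (x² > 92)

If not (x² > 80), then not (x² > 92).


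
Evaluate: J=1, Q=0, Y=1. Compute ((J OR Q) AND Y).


J OR Q = 1|0 = 1
1 AND 1 = 1

1


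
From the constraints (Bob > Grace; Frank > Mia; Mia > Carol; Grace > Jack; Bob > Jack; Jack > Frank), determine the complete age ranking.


Constraints: Bob > Grace; Frank > Mia; Mia > Carol; Grace > Jack; Bob > Jack; Jack > Frank
Method: at each step, the next-highest is the one remaining person who never appears on the smaller side of a constraint between remaining people.
  Step 1: remaining {Carol, Jack, Grace, Frank, Mia, Bob}; on the smaller side: {Carol, Jack, Grace, Frank, Mia} → Bob is next (Bob > Grace; Bob > Jack).
  Step 2: remaining {Carol, Jack, Grace, Frank, Mia}; on the smaller side: {Carol, Jack, Frank, Mia} → Grace is next (Grace > Jack).
  Step 3: remaining {Carol, Jack, Frank, Mia}; on the smaller side: {Carol, Frank, Mia} → Jack is next (Jack > Frank).
  Step 4: remaining {Carol, Frank, Mia}; on the smaller side: {Carol, Mia} → Frank is next (Frank > Mia).
  Step 5: remaining {Carol, Mia}; on the smaller side: {Carol} → Mia is next (Mia > Carol).
  Step 6: only Carol remains → lowest.
Final ranking (highest to lowest):

Bob > Grace > Jack > Frank > Mia > Carol


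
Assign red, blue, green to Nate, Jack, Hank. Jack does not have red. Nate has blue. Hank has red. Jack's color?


From clues:
  Hank → red
  Nate → blue
By elimination, Jack gets the remaining.

green


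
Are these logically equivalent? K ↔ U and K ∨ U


Expression 1: K ↔ U
Expression 2: K ∨ U
Truth table (K U | Expr1 Expr2):
  T T |   T     T
  T F |   F     T   ← differ
  F T |   F     T   ← differ
  F F |   T     F   ← differ
Counterexample: K=T, U=F gives Expr1 = F but Expr2 = T, so the expressions are NOT logically equivalent.

No


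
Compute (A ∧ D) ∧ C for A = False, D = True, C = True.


A = False, D = True, C = True
Step 1: A ∧ D = False AND True = False
Step 2: False ∧ C = False AND True = False
AND is true only when ALL operands are true.

False


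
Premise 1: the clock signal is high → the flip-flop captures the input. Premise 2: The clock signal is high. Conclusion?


Modus ponens: P → Q, P ⊢ Q
P: the clock signal is high
Q: the flip-flop captures the input
We have P → Q and P is true.
By modus ponens, Q must be true.

The flip-flop captures the input


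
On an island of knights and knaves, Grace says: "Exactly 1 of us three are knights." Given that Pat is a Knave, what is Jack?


Grace claims exactly 1 knights among Grace, Pat, Jack.
Given: Pat is a Knave.

Case 1: Grace is a Knight (tells truth)
  Then exactly 1 of the three are knights.
  Counting Grace, Pat: 1 knight(s) so far. Need 0 more → Jack = Knave.
Case 2: Grace is a Knave (lies)
  Then the count is NOT 1.
  If Jack = Knight, count = 1 = 1 → claim would be true, contradicts lie.
  If Jack = Knave, count = 0 ≠ 1 → lie confirmed ✓

Jack is a Knave.

Knave


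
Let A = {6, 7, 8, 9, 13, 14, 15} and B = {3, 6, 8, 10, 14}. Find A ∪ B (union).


A = {6, 7, 8, 9, 13, 14, 15}
B = {3, 6, 8, 10, 14}
Operation: union
All elements combined: 3, 6, 7, 8, 9, 10, 13, 14, 15

{3, 6, 7, 8, 9, 10, 13, 14, 15}


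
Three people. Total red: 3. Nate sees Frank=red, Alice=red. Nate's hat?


Total red = 3, seen red = 2
Own red = 3 - 2 = 1
Nate's hat is red.

red


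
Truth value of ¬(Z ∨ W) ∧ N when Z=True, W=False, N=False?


Z = True, W = False, N = False
Expression: ¬(Z ∨ W) ∧ N
Step 1: Z ∨ W = True OR False = True
Step 2: ¬(Z ∨ W) = NOT True = False
Step 3: (False) ∧ N = False AND False = False

False


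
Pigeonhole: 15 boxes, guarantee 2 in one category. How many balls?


Pigeonhole: to guarantee k in one of n categories, need (k-1)×n + 1.
k = 2, n = 15
Minimum = (2-1) × 15 + 1 = 1 × 15 + 1

16


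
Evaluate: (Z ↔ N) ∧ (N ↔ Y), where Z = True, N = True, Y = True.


Z = True, N = True, Y = True
Step 1: Z ↔ N is true when Z and N have the same value. Result: True
Step 2: N ↔ Y is true when N and Y have the same value. Result: True
Step 3: True ∧ True = True

True


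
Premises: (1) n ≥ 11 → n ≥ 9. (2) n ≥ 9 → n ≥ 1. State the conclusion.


Hypothetical syllogism: P → Q, Q → R ⊢ P → R
Premise 1: n ≥ 11 → n ≥ 9
Premise 2: n ≥ 9 → n ≥ 1
Chain the implications: the middle term (n ≥ 9) links the two.
Conclusion: If n ≥ 11, then n ≥ 1.

If n ≥ 11, then n ≥ 1.


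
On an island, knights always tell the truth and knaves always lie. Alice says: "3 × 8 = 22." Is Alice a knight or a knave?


Statement: "3 × 8 = 22."
Actual: 3 × 8 = 24
Claimed: 22
Statement is FALSE → Alice lies → Knave

Knave


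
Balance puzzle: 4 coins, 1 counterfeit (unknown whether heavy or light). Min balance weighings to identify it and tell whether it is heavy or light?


Let n = 4. 8 possibilities (n coins × lighter/heavier); each weighing has 3 outcomes.
Bound for k weighings: say the first weighing puts j coins on each pan. If it tips, the 2j weighed coins remain suspects (each with a known direction) and k-1 weighings give 3^(k-1) outcomes; 3^(k-1) is odd, so 2j ≤ 3^(k-1) - 1. If it balances, the n - 2j unweighed coins remain with direction unknown: 2(n - 2j) ≤ 3^(k-1) - 1 by the same parity argument. Adding, n ≤ (3^(k-1) - 1) + (3^(k-1) - 1)/2 = (3^k - 3)/2, and the classical three-group strategy achieves this (3 coins in 2 weighings, 12 in 3, 39 in 4, 120 in 5).
So we need the smallest k with (3^k - 3)/2 ≥ 4.
k = 2: (3^2 - 3)/2 = 3 < 4 ✗
k = 3: (3^3 - 3)/2 = 12 ≥ 4 ✓

3


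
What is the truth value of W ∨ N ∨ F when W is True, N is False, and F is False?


W = True, N = False, F = False
Step 1: W ∨ N = True OR False = True
Step 2: True ∨ F = True OR False = True
OR is true when at least one operand is true.

True


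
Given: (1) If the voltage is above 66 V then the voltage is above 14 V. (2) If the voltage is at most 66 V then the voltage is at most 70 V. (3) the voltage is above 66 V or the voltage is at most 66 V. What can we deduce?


Constructive dilemma: (P → Q) ∧ (R → S), P ∨ R ⊢ Q ∨ S
Premise 1: the voltage is above 66 V → the voltage is above 14 V
Premise 2: the voltage is at most 66 V → the voltage is at most 70 V
Premise 3: the voltage is above 66 V ∨ the voltage is at most 66 V
Case 1: Assuming the voltage is above 66 V, then by Premise 1, the voltage is above 14 V.
Case 2: Assuming the voltage is at most 66 V, then by Premise 2, the voltage is at most 70 V.
Since one of the voltage is above 66 V or the voltage is at most 66 V must hold, we get the voltage is above 14 V or the voltage is at most 70 V.

The voltage is above 14 V or the voltage is at most 70 V.


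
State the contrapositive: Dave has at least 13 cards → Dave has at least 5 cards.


Original: If Dave has at least 13 cards, then Dave has at least 5 cards
Contrapositive: If ¬Q, then ¬P
Negate Q: not (Dave has at least 5 cards)
Negate P: not (Dave has at least 13 cards)

If not (Dave has at least 5 cards), then not (Dave has at least 13 cards).


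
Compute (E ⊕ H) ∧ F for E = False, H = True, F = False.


E = False, H = True, F = False
Step 1: E ⊕ H = False XOR True = True
Step 2: True ∧ F = True AND False = False
XOR true when exactly one of E,H is true; then AND with F.

False


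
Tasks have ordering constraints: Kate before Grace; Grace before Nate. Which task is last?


Constraints: Kate before Grace; Grace before Nate
The last task can have nothing scheduled after it, so it must never appear on the left of a 'before'.
Tasks appearing before some other task: Kate, Grace.
The only task not in that list is Nate → it is last.

Nate


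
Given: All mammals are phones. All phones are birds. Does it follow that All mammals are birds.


Premise 1: All mammals are phones.
Premise 2: All phones are birds.
Conclusion: All mammals are birds.
Barbara syllogism (AAA-1): All A are B, All B are C → All A are C.
Middle term (phones) distributed in premise 2.

Valid


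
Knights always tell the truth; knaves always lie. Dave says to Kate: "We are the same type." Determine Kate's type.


Dave says: "We are the same type."
Case 1: Dave is a Knight (truth-teller)
  Statement is true → they ARE the same → Kate is also a Knight
Case 2: Dave is a Knave (liar)
  Statement is false → they are NOT the same → Kate is a Knight
In both cases, Kate is a Knight.

Knight


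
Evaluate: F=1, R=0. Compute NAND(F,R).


F AND R = 0
NOT(0) = 1

1


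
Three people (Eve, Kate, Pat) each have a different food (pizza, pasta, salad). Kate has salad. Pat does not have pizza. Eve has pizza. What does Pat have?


From clues:
  Eve → pizza
  Kate → salad
By elimination, Pat gets the remaining.

pasta


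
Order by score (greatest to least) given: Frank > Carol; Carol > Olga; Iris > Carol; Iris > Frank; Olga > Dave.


Constraints: Frank > Carol; Carol > Olga; Iris > Carol; Iris > Frank; Olga > Dave
Method: at each step, the next-highest is the one remaining person who never appears on the smaller side of a constraint between remaining people.
  Step 1: remaining {Iris, Dave, Olga, Carol, Frank}; on the smaller side: {Dave, Olga, Carol, Frank} → Iris is next (Iris > Carol; Iris > Frank).
  Step 2: remaining {Dave, Olga, Carol, Frank}; on the smaller side: {Dave, Olga, Carol} → Frank is next (Frank > Carol).
  Step 3: remaining {Dave, Olga, Carol}; on the smaller side: {Dave, Olga} → Carol is next (Carol > Olga).
  Step 4: remaining {Dave, Olga}; on the smaller side: {Dave} → Olga is next (Olga > Dave).
  Step 5: only Dave remains → lowest.
Final ranking (highest to lowest):

Iris > Frank > Carol > Olga > Dave


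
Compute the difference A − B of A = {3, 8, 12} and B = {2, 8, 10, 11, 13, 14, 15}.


A = {3, 8, 12}
B = {2, 8, 10, 11, 13, 14, 15}
Operation: difference A − B
In A but not B: 3, 12

{3, 12}
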